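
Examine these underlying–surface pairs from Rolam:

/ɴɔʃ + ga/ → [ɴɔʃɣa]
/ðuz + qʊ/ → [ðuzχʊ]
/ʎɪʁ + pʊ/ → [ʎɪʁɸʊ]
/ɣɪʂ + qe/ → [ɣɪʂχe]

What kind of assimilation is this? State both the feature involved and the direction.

Comparing underlying and surface forms, /g/ → [ɣ] is the alternation; the neighbouring /ʃ/ is constant.
/g/ is a stop while /ʃ/ is a fricative; the output [ɣ] is a fricative, matching the trigger — so the feature that spreads is manner.
Place and voice are unchanged, so the assimilation is partial, not total.
Checking the remaining alternations: /q/ → [χ] after /z/ (stop → fricative, matching a fricative); /p/ → [ɸ] after /ʁ/ (stop → fricative, matching a fricative); /q/ → [χ] after /ʂ/ (stop → fricative, matching a fricative) — only manner changes, and always toward the preceding segment.
The trigger is the preceding segment, so the direction is progressive (perseverative).

progressive manner assimilation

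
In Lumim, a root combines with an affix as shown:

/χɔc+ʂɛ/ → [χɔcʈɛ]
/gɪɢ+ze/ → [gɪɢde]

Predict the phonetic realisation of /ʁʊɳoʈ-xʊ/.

The data show progressive manner assimilation: /ʂ/ → [ʈ] after /c/; /z/ → [d] after /ɢ/. In each pair only manner changes, matching the preceding consonant, while place and voice stay constant.
The rule targets /x/ (voiceless velar fricative), which sits after the trigger /ʈ/ (stop).
The voiceless velar stop is [k], so /x/ → [k].

[ʁʊɳoʈkʊ]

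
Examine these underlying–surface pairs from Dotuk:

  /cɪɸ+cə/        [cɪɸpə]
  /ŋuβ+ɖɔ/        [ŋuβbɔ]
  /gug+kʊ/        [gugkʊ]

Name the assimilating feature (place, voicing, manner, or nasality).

The segment that alternates is /c/, which surfaces as [p] when adjacent to /ɸ/.
/c/ is palatal while /ɸ/ is bilabial; the output [p] is bilabial, matching the trigger — so the feature that spreads is place.
The other alternating form patterns the same way: /ɖ/ → [b] after /β/ (retroflex → bilabial, matching bilabial) — only place changes, and always toward the preceding segment.
Nothing changes in [gugkʊ]: there the adjacent consonants already agree in place (/k/ and /g/ are both velar), so this form is consistent with the same rule.

place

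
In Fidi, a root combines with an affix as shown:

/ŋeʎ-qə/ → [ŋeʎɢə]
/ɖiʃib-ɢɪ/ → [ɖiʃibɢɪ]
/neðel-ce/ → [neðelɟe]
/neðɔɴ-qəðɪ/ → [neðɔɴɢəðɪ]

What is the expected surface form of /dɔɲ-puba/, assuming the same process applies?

The data show progressive voicing assimilation: /q/ → [ɢ] after /ʎ/; /c/ → [ɟ] after /l/; /q/ → [ɢ] after /ɴ/. In each pair only voicing changes, matching the preceding consonant, while place and manner stay constant.
No alternation appears in [ɖiʃibɢɪ]: there the adjacent consonants already agree in voicing (/ɢ/ and /b/ are both voiced), so this form is consistent with the same rule.
/p/ is a voiceless bilabial stop. The preceding trigger /ɲ/ is voiced, so /p/ must become voiced as well.
A voiced bilabial stop is [b], so the surface segment is [b].

[dɔɲbuba]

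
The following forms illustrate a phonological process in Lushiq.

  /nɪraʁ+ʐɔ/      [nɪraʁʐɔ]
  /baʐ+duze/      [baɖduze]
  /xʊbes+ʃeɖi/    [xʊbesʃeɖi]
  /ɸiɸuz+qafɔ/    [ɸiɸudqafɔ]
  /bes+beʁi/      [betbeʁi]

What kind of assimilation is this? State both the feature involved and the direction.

regressive manner assimilation

Comparing underlying and surface forms, /ʐ/ → [ɖ] is the alternation; the neighbouring /d/ is constant.
The change fricative → stop matches the manner of the following /d/, identifying this as manner assimilation.
Place and voice are unchanged, so the assimilation is partial, not total.
Checking the remaining alternations: /z/ → [d] before /q/ (fricative → stop, matching a stop); /s/ → [t] before /b/ (fricative → stop, matching a stop) — only manner changes, and always toward the following segment.
No alternation appears in [nɪraʁʐɔ], [xʊbesʃeɖi]: there the adjacent consonants already agree in manner (/ʁ/ and /ʐ/ are both fricatives; /s/ and /ʃ/ are both fricatives), so these forms are consistent with the same rule.
Since the segment that changes precedes the conditioning segment, the assimilation is regressive.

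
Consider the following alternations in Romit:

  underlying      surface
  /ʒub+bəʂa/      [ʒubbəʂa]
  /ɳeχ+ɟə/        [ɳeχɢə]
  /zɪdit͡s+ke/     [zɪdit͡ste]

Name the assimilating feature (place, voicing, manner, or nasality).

Comparing underlying and surface forms, /ɟ/ → [ɢ] is the alternation; the neighbouring /χ/ is constant.
/ɟ/ is palatal while /χ/ is uvular; the output [ɢ] is uvular, matching the trigger — so the feature that spreads is place.
The other alternating form patterns the same way: /k/ → [t] after /t͡s/ (velar → alveolar, matching alveolar) — only place changes, and always toward the preceding segment.
Nothing changes in [ʒubbəʂa]: there the adjacent consonants already agree in place (/b/ and /b/ are both bilabial), so this form is consistent with the same rule.

place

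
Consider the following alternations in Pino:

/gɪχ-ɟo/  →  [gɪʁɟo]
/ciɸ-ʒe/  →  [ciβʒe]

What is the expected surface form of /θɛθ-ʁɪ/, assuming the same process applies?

[θɛðʁɪ]

The data show regressive voicing assimilation: /χ/ → [ʁ] before /ɟ/; /ɸ/ → [β] before /ʒ/. In each pair only voicing changes, matching the following consonant, while place and manner stay constant.
/θ/ is a voiceless dental fricative. The following trigger /ʁ/ is voiced, so /θ/ must become voiced as well.
The voiced dental fricative is [ð], so /θ/ → [ð].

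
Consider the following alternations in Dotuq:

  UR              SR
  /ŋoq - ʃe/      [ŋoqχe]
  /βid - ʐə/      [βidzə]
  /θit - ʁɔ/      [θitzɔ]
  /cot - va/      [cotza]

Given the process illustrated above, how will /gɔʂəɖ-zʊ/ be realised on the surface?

The data show progressive place assimilation: /ʃ/ → [χ] after /q/; /ʐ/ → [z] after /d/; /ʁ/ → [z] after /t/; /v/ → [z] after /t/. In each pair only place changes, matching the preceding consonant, while manner and voice stay constant.
The rule targets /z/ (voiced alveolar fricative), which sits after the trigger /ɖ/ (retroflex).
The voiced retroflex fricative is [ʐ], so /z/ → [ʐ].

[gɔʂəɖʐʊ]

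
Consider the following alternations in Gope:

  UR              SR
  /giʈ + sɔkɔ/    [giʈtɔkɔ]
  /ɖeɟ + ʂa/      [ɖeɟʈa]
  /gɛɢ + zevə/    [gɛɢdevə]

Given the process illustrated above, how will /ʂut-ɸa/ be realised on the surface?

[ʂutpa]

The data show progressive manner assimilation: /s/ → [t] after /ʈ/; /ʂ/ → [ʈ] after /ɟ/; /z/ → [d] after /ɢ/. In each pair only manner changes, matching the preceding consonant, while place and voice stay constant.
/ɸ/ is a voiceless bilabial fricative. The preceding trigger /t/ is a stop, so /ɸ/ must become a stop as well.
A voiceless bilabial stop is [p], so the surface segment is [p].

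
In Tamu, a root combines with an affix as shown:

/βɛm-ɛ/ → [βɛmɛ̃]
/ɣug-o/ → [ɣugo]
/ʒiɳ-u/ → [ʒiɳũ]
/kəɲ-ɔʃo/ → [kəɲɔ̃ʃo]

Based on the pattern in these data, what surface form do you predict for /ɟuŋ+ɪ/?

[ɟuŋɪ̃]

The data show progressive nasality assimilation (vowel nasalisation): /ɛ/ → [ɛ̃] after /m/; /u/ → [ũ] after /ɳ/; /ɔ/ → [ɔ̃] after /ɲ/ — a vowel is nasalised by an immediately preceding nasal consonant.
No change occurs in [ɣugo] because the vowel at the boundary is adjacent to an oral consonant, not a nasal (/o/ next to /g/).
The vowel /ɪ/ is adjacent to the preceding nasal /ŋ/, so it acquires [+nasal] and surfaces as [ɪ̃].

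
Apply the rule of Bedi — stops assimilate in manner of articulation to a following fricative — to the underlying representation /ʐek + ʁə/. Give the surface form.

[ʐexʁə]

/k/ is a voiceless velar stop. The following trigger /ʁ/ is a fricative, so /k/ must become a fricative as well.
A voiceless velar fricative is [x], so the surface segment is [x].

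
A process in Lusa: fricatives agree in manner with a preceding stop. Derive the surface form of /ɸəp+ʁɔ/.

The rule targets /ʁ/ (voiced uvular fricative), which sits after the trigger /p/ (stop).
The voiced uvular stop is [ɢ], so /ʁ/ → [ɢ].

[ɸəpɢɔ]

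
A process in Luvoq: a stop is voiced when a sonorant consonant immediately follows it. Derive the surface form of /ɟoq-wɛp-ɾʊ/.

[ɟoɢwɛbɾʊ]

The rule targets /q/ (voiceless uvular stop), which sits before the trigger /w/ (voiced).
The voiced uvular stop is [ɢ], so /q/ → [ɢ].
The same rule applies at the second boundary: /p/ → [b] next to /ɾ/.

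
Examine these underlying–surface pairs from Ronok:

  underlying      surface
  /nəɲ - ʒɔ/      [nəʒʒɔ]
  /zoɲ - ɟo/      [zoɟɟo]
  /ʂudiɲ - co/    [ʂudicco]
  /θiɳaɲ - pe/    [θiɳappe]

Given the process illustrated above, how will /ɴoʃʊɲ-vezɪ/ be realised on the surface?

[ɴoʃʊvvezɪ]

The data show regressive total assimilation (/ɲ/ → [ʒ] before /ʒ/; /ɲ/ → [ɟ] before /ɟ/; /ɲ/ → [c] before /c/; /ɲ/ → [p] before /p/): in every case the target segment becomes identical to its following neighbour, copying more than a single feature.
/ɲ/ is the segment targeted by the rule; it sits immediately before /v/, so it assimilates completely and surfaces as [v].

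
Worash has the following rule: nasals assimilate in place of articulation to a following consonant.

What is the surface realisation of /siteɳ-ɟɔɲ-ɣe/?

[siteɲɟɔŋɣe]

/ɳ/ is a voiced retroflex nasal. The following trigger /ɟ/ is palatal, so /ɳ/ must become palatal as well.
Changing only its place to palatal gives [ɲ] — the voiced palatal nasal.
At the second juncture, /ɲ/ likewise becomes [ŋ] adjacent to /ɣ/.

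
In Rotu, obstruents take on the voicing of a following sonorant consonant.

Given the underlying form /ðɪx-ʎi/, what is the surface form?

/x/ is a voiceless velar fricative. The following trigger /ʎ/ is voiced, so /x/ must become voiced as well.
The voiced velar fricative is [ɣ], so /x/ → [ɣ].

[ðɪɣʎi]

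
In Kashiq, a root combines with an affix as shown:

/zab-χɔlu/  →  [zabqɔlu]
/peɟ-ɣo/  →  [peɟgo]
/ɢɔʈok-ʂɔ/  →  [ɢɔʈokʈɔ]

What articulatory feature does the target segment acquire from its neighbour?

manner

The segment that alternates is /χ/, which surfaces as [q] when adjacent to /b/.
/χ/ is a fricative while /b/ is a stop; the output [q] is a stop, matching the trigger — so the feature that spreads is manner.
Checking the remaining alternations: /ɣ/ → [g] after /ɟ/ (fricative → stop, matching a stop); /ʂ/ → [ʈ] after /k/ (fricative → stop, matching a stop) — only manner changes, and always toward the preceding segment.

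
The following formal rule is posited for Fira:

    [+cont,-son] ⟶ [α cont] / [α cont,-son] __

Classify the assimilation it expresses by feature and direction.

progressive manner assimilation

The rule copies [cont] (continuancy) from the environment onto the target fricatives; since [±cont] encodes the stop/fricative manner contrast, the assimilating dimension is manner.
Since the environment is written before the underscore, the trigger precedes the target; the direction is progressive.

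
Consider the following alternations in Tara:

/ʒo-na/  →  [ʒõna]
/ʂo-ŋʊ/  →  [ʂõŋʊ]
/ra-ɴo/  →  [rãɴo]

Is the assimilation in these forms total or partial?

The vowel /o/ surfaces as nasalised [õ] next to the following nasal /n/ — it has acquired the [+nasal] feature of its neighbour.
The other forms show the same pattern: /o/ → [õ] before /ŋ/; /a/ → [ã] before /ɴ/ — each time a vowel is nasalised next to a following nasal.

partial assimilation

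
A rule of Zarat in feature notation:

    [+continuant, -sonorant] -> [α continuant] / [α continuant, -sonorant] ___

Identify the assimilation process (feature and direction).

progressive manner assimilation

The rule copies [continuant] (continuancy) from the environment onto the target fricatives; since [±continuant] encodes the stop/fricative manner contrast, the assimilating dimension is manner.
Since the environment is written before the underscore, the trigger precedes the target; the direction is progressive.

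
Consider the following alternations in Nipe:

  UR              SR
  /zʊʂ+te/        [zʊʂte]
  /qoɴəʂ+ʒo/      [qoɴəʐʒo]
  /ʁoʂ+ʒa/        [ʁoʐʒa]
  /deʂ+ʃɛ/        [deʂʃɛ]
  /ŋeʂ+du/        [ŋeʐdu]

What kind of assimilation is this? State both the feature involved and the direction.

Underlying /ʂ/ is realised as [ʐ] next to /ʒ/; /ʒ/ itself does not change.
The change voiceless → voiced matches the voicing of the following /ʒ/, identifying this as voicing assimilation.
Place and manner are unchanged, so the assimilation is partial, not total.
The other alternating form patterns the same way: /ʂ/ → [ʐ] before /d/ (voiceless → voiced, matching voiced) — only voicing changes, and always toward the following segment.
Nothing changes in [zʊʂte], [deʂʃɛ]: there the adjacent consonants already agree in voicing (/ʂ/ and /t/ are both voiceless; /ʂ/ and /ʃ/ are both voiceless), so these forms are consistent with the same rule.
The trigger is the following segment, so the direction is regressive (anticipatory).

regressive voicing assimilation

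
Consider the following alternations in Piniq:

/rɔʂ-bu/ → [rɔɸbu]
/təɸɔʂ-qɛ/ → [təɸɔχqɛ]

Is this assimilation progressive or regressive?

regressive

The segment that alternates is /ʂ/, which surfaces as [ɸ] when adjacent to /b/.
The change retroflex → bilabial matches the place of the following /b/, identifying this as place assimilation.
The same holds elsewhere in the data: /ʂ/ → [χ] before /q/ (retroflex → uvular, matching uvular) — only place changes, and always toward the following segment.
The trigger is the following segment, so the direction is regressive (anticipatory).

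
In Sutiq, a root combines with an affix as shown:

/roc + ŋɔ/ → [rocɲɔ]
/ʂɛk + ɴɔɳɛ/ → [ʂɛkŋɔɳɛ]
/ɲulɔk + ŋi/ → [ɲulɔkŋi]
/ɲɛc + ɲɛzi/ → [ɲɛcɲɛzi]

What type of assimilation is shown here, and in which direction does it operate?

Comparing underlying and surface forms, /ŋ/ → [ɲ] is the alternation; the neighbouring /c/ is constant.
/ŋ/ is velar while /c/ is palatal; the output [ɲ] is palatal, matching the trigger — so the feature that spreads is place.
Manner and voice are unchanged, so the assimilation is partial, not total.
The same holds elsewhere in the data: /ɴ/ → [ŋ] after /k/ (uvular → velar, matching velar) — only place changes, and always toward the preceding segment.
No alternation appears in [ɲulɔkŋi], [ɲɛcɲɛzi]: there the adjacent consonants already agree in place (/ŋ/ and /k/ are both velar; /ɲ/ and /c/ are both palatal), so these forms are consistent with the same rule.
Since the segment that changes follows the conditioning segment, the assimilation is progressive.

progressive place assimilation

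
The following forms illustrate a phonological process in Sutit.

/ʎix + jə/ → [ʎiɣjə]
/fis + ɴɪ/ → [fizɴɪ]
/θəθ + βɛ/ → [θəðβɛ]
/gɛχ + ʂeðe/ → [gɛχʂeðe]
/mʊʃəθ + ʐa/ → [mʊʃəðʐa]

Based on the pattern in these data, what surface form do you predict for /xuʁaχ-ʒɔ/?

The data show regressive voicing assimilation: /x/ → [ɣ] before /j/; /s/ → [z] before /ɴ/; /θ/ → [ð] before /β/; /θ/ → [ð] before /ʐ/. In each pair only voicing changes, matching the following consonant, while place and manner stay constant.
Nothing changes in [gɛχʂeðe]: there the adjacent consonants already agree in voicing (/χ/ and /ʂ/ are both voiceless), so this form is consistent with the same rule.
/χ/ is a voiceless uvular fricative. The following trigger /ʒ/ is voiced, so /χ/ must become voiced as well.
Changing only its voicing to voiced gives [ʁ] — the voiced uvular fricative.

[xuʁaʁʒɔ]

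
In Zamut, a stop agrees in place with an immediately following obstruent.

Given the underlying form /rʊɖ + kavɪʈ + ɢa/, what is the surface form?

[rʊgkavɪqɢa]

/ɖ/ is a voiced retroflex stop. The following trigger /k/ is velar, so /ɖ/ must become velar as well.
A voiced velar stop is [g], so the surface segment is [g].
The same rule applies at the second boundary: /ʈ/ → [q] next to /ɢ/.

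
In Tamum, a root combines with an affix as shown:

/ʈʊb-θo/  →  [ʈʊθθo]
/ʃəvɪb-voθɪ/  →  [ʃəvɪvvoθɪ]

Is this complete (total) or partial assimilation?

total assimilation

The segment that alternates is /b/, which surfaces as [θ] when adjacent to /θ/.
The output [θ] is identical to the trigger /θ/ — every feature (place, manner, voicing) has been copied — so this is total assimilation.
The remaining alternation confirms this: /b/ → [v] before /v/ — in each case the output is a copy of the following consonant.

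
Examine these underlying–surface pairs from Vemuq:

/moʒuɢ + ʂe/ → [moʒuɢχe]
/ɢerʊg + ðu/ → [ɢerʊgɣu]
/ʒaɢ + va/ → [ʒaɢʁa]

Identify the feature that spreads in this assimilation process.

Comparing underlying and surface forms, /ʂ/ → [χ] is the alternation; the neighbouring /ɢ/ is constant.
The change retroflex → uvular matches the place of the preceding /ɢ/, identifying this as place assimilation.
Checking the remaining alternations: /ð/ → [ɣ] after /g/ (dental → velar, matching velar); /v/ → [ʁ] after /ɢ/ (labiodental → uvular, matching uvular) — only place changes, and always toward the preceding segment.

place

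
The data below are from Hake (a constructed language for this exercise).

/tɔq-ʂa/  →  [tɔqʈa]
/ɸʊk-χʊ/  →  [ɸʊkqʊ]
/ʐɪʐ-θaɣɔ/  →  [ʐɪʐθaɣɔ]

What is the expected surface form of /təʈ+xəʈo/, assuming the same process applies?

[təʈkəʈo]

The data show progressive manner assimilation: /ʂ/ → [ʈ] after /q/; /χ/ → [q] after /k/. In each pair only manner changes, matching the preceding consonant, while place and voice stay constant.
Nothing changes in [ʐɪʐθaɣɔ]: there the adjacent consonants already agree in manner (/θ/ and /ʐ/ are both fricatives), so this form is consistent with the same rule.
The rule targets /x/ (voiceless velar fricative), which sits after the trigger /ʈ/ (stop).
The voiceless velar stop is [k], so /x/ → [k].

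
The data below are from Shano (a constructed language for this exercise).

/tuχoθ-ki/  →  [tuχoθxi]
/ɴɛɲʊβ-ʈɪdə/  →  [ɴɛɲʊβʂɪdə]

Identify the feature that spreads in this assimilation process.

manner

Underlying /k/ is realised as [x] next to /θ/; /θ/ itself does not change.
The change stop → fricative matches the manner of the preceding /θ/, identifying this as manner assimilation.
Checking the remaining alternation: /ʈ/ → [ʂ] after /β/ (stop → fricative, matching a fricative) — only manner changes, and always toward the preceding segment.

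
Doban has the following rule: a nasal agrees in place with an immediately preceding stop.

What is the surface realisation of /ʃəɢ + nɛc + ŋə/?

[ʃəɢɴɛcɲə]

/n/ is a voiced alveolar nasal. The preceding trigger /ɢ/ is uvular, so /n/ must become uvular as well.
A voiced uvular nasal is [ɴ], so the surface segment is [ɴ].
The same rule applies at the second boundary: /ŋ/ → [ɲ] next to /c/.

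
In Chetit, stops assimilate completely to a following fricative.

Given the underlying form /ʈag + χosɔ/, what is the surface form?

/g/ is the segment targeted by the rule; it sits immediately before /χ/, so it assimilates completely and surfaces as [χ].

[ʈaχχosɔ]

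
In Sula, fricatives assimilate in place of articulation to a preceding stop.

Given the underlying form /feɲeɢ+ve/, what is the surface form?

/v/ is a voiced labiodental fricative. The preceding trigger /ɢ/ is uvular, so /v/ must become uvular as well.
A voiced uvular fricative is [ʁ], so the surface segment is [ʁ].

[feɲeɢʁe]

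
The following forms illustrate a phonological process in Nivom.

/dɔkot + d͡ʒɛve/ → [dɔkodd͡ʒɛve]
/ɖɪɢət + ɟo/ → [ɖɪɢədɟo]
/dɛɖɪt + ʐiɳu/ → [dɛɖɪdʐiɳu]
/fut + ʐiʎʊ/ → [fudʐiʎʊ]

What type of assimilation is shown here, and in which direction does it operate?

regressive voicing assimilation

The segment that alternates is /t/, which surfaces as [d] when adjacent to /d͡ʒ/.
The change voiceless → voiced matches the voicing of the following /d͡ʒ/, identifying this as voicing assimilation.
Place and manner are unchanged, so the assimilation is partial, not total.
Checking the remaining alternations: /t/ → [d] before /ɟ/ (voiceless → voiced, matching voiced); /t/ → [d] before /ʐ/ (voiceless → voiced, matching voiced) — only voicing changes, and always toward the following segment.
Since the segment that changes precedes the conditioning segment, the assimilation is regressive.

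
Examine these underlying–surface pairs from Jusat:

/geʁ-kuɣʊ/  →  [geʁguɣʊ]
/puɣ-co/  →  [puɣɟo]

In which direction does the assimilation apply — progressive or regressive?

progressive

Comparing underlying and surface forms, /k/ → [g] is the alternation; the neighbouring /ʁ/ is constant.
/k/ is voiceless while /ʁ/ is voiced; the output [g] is voiced, matching the trigger — so the feature that spreads is voicing.
The other alternating form patterns the same way: /c/ → [ɟ] after /ɣ/ (voiceless → voiced, matching voiced) — only voicing changes, and always toward the preceding segment.
Since the segment that changes follows the conditioning segment, the assimilation is progressive.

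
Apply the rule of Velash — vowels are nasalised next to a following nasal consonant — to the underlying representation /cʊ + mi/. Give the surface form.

[cʊ̃mi]

The vowel /ʊ/ is adjacent to the following nasal /m/, so it acquires [+nasal] and surfaces as [ʊ̃].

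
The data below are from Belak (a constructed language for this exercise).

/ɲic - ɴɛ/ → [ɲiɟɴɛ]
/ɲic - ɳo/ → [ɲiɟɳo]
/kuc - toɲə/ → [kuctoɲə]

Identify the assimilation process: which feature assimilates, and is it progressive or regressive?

regressive voicing assimilation

Underlying /c/ is realised as [ɟ] next to /ɴ/; /ɴ/ itself does not change.
The change voiceless → voiced matches the voicing of the following /ɴ/, identifying this as voicing assimilation.
Place and manner are unchanged, so the assimilation is partial, not total.
The other alternating form patterns the same way: /c/ → [ɟ] before /ɳ/ (voiceless → voiced, matching voiced) — only voicing changes, and always toward the following segment.
No alternation appears in [kuctoɲə]: there the adjacent consonants already agree in voicing (/c/ and /t/ are both voiceless), so this form is consistent with the same rule.
The trigger is the following segment, so the direction is regressive (anticipatory).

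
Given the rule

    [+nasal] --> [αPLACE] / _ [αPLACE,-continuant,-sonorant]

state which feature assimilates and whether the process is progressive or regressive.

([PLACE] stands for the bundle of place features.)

The rule copies the place features (abbreviated [PLACE]) from the environment onto the target, so the assimilating feature is place.
Since the environment is written after the underscore, the trigger follows the target; the direction is regressive.

regressive place assimilation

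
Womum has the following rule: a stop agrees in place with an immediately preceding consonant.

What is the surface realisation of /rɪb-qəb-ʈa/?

/q/ is a voiceless uvular stop. The preceding trigger /b/ is bilabial, so /q/ must become bilabial as well.
The voiceless bilabial stop is [p], so /q/ → [p].
The same rule applies at the second boundary: /ʈ/ → [p] next to /b/.

[rɪbpəbpa]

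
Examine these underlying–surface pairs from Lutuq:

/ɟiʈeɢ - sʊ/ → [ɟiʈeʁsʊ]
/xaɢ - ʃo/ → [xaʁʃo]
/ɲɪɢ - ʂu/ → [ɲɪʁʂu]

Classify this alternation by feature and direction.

regressive manner assimilation

Underlying /ɢ/ is realised as [ʁ] next to /s/; /s/ itself does not change.
The change stop → fricative matches the manner of the following /s/, identifying this as manner assimilation.
Place and voice are unchanged, so the assimilation is partial, not total.
The same holds elsewhere in the data: /ɢ/ → [ʁ] before /ʃ/ (stop → fricative, matching a fricative); /ɢ/ → [ʁ] before /ʂ/ (stop → fricative, matching a fricative) — only manner changes, and always toward the following segment.
The trigger is the following segment, so the direction is regressive (anticipatory).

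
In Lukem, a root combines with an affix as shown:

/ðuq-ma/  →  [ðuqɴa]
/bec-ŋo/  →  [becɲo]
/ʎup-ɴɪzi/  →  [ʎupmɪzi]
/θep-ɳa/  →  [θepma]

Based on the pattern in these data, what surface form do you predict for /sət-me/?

[sətne]

The data show progressive place assimilation: /m/ → [ɴ] after /q/; /ŋ/ → [ɲ] after /c/; /ɴ/ → [m] after /p/; /ɳ/ → [m] after /p/. In each pair only place changes, matching the preceding consonant, while manner and voice stay constant.
/m/ is a voiced bilabial nasal. The preceding trigger /t/ is alveolar, so /m/ must become alveolar as well.
A voiced alveolar nasal is [n], so the surface segment is [n].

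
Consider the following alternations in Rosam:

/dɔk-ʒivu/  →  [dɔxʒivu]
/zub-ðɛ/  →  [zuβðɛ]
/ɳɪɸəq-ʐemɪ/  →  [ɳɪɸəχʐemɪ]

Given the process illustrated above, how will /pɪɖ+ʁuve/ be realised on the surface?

The data show regressive manner assimilation: /k/ → [x] before /ʒ/; /b/ → [β] before /ð/; /q/ → [χ] before /ʐ/. In each pair only manner changes, matching the following consonant, while place and voice stay constant.
The rule targets /ɖ/ (voiced retroflex stop), which sits before the trigger /ʁ/ (fricative).
The voiced retroflex fricative is [ʐ], so /ɖ/ → [ʐ].

[pɪʐʁuve]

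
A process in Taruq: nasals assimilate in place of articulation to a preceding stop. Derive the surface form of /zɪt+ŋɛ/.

[zɪtnɛ]

/ŋ/ is a voiced velar nasal. The preceding trigger /t/ is alveolar, so /ŋ/ must become alveolar as well.
A voiced alveolar nasal is [n], so the surface segment is [n].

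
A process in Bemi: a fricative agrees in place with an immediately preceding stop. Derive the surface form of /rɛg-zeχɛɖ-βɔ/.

[rɛgɣeχɛɖʐɔ]

The rule targets /z/ (voiced alveolar fricative), which sits after the trigger /g/ (velar).
Changing only its place to velar gives [ɣ] — the voiced velar fricative.
At the second juncture, /β/ likewise becomes [ʐ] adjacent to /ɖ/.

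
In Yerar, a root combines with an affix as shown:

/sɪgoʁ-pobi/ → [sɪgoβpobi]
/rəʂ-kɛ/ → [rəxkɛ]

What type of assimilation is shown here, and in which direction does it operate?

regressive place assimilation

Comparing underlying and surface forms, /ʁ/ → [β] is the alternation; the neighbouring /p/ is constant.
The change uvular → bilabial matches the place of the following /p/, identifying this as place assimilation.
Manner and voice are unchanged, so the assimilation is partial, not total.
The other alternating form patterns the same way: /ʂ/ → [x] before /k/ (retroflex → velar, matching velar) — only place changes, and always toward the following segment.
The trigger is the following segment, so the direction is regressive (anticipatory).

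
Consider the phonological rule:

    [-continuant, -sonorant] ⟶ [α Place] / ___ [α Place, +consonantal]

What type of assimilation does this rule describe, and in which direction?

The rule copies the place features (abbreviated [Place]) from the environment onto the target, so the assimilating feature is place.
The conditioning segment sits to the right of the focus bar, meaning the trigger follows the segment that changes — regressive assimilation.

regressive place assimilation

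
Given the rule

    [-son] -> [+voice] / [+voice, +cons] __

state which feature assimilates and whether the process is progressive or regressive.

progressive voicing assimilation

The target ([-son], obstruents) acquires [+voice] next to a voiced consonant ([+voice, +cons]) — it takes on the voicing of its neighbour, so the feature that spreads is voicing.
Since the environment is written before the underscore, the trigger precedes the target; the direction is progressive.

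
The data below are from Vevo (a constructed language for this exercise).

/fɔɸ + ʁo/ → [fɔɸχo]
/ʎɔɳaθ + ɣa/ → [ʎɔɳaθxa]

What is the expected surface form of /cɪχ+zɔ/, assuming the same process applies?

The data show progressive voicing assimilation: /ʁ/ → [χ] after /ɸ/; /ɣ/ → [x] after /θ/. In each pair only voicing changes, matching the preceding consonant, while place and manner stay constant.
/z/ is a voiced alveolar fricative. The preceding trigger /χ/ is voiceless, so /z/ must become voiceless as well.
Changing only its voicing to voiceless gives [s] — the voiceless alveolar fricative.

[cɪχsɔ]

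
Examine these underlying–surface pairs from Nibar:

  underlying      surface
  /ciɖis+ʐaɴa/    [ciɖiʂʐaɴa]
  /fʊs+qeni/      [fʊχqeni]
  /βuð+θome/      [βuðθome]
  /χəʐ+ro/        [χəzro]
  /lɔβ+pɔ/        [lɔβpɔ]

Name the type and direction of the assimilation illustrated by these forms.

regressive place assimilation

Underlying /s/ is realised as [ʂ] next to /ʐ/; /ʐ/ itself does not change.
/s/ is alveolar while /ʐ/ is retroflex; the output [ʂ] is retroflex, matching the trigger — so the feature that spreads is place.
Manner and voice are unchanged, so the assimilation is partial, not total.
Checking the remaining alternations: /s/ → [χ] before /q/ (alveolar → uvular, matching uvular); /ʐ/ → [z] before /r/ (retroflex → alveolar, matching alveolar) — only place changes, and always toward the following segment.
Nothing changes in [βuðθome], [lɔβpɔ]: there the adjacent consonants already agree in place (/ð/ and /θ/ are both dental; /β/ and /p/ are both bilabial), so these forms are consistent with the same rule.
Since the segment that changes precedes the conditioning segment, the assimilation is regressive.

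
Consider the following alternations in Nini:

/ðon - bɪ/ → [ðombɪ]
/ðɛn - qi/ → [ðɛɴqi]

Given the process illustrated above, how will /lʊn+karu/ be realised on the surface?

[lʊŋkaru]

The data show regressive place assimilation: /n/ → [m] before /b/; /n/ → [ɴ] before /q/. In each pair only place changes, matching the following consonant, while manner and voice stay constant.
The rule targets /n/ (voiced alveolar nasal), which sits before the trigger /k/ (velar).
A voiced velar nasal is [ŋ], so the surface segment is [ŋ].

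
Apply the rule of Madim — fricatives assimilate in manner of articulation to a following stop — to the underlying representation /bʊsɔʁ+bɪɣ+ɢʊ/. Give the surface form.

[bʊsɔɢbɪgɢʊ]

The rule targets /ʁ/ (voiced uvular fricative), which sits before the trigger /b/ (stop).
Changing only its manner to stop gives [ɢ] — the voiced uvular stop.
At the second juncture, /ɣ/ likewise becomes [g] adjacent to /ɢ/.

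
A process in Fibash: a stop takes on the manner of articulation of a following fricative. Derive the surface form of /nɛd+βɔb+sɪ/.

[nɛzβɔβsɪ]

The rule targets /d/ (voiced alveolar stop), which sits before the trigger /β/ (fricative).
Changing only its manner to fricative gives [z] — the voiced alveolar fricative.
At the second juncture, /b/ likewise becomes [β] adjacent to /s/.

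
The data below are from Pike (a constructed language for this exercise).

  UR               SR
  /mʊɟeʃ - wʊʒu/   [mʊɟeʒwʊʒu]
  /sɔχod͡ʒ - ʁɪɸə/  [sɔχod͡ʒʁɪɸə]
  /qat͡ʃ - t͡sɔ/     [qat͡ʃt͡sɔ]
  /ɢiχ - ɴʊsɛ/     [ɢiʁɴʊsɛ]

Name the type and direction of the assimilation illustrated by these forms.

The segment that alternates is /ʃ/, which surfaces as [ʒ] when adjacent to /w/.
The change voiceless → voiced matches the voicing of the following /w/, identifying this as voicing assimilation.
Place and manner are unchanged, so the assimilation is partial, not total.
Checking the remaining alternation: /χ/ → [ʁ] before /ɴ/ (voiceless → voiced, matching voiced) — only voicing changes, and always toward the following segment.
Nothing changes in [sɔχod͡ʒʁɪɸə], [qat͡ʃt͡sɔ]: there the adjacent consonants already agree in voicing (/d͡ʒ/ and /ʁ/ are both voiced; /t͡ʃ/ and /t͡s/ are both voiceless), so these forms are consistent with the same rule.
The trigger is the following segment, so the direction is regressive (anticipatory).

regressive voicing assimilation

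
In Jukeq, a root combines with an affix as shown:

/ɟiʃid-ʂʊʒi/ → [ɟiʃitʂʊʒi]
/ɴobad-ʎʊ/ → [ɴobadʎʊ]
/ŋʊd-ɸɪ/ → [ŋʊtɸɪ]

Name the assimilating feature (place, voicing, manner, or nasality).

Underlying /d/ is realised as [t] next to /ʂ/; /ʂ/ itself does not change.
The change voiced → voiceless matches the voicing of the following /ʂ/, identifying this as voicing assimilation.
The other alternating form patterns the same way: /d/ → [t] before /ɸ/ (voiced → voiceless, matching voiceless) — only voicing changes, and always toward the following segment.
Nothing changes in [ɴobadʎʊ]: there the adjacent consonants already agree in voicing (/d/ and /ʎ/ are both voiced), so this form is consistent with the same rule.

voicing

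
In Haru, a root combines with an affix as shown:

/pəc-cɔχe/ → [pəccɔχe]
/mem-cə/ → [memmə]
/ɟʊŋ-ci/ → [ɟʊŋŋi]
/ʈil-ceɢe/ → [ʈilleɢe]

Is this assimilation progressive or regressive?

The segment that alternates is /c/, which surfaces as [m] when adjacent to /m/.
The output [m] is identical to the trigger /m/ — every feature (place, manner, voicing) has been copied — so this is total assimilation.
The other forms behave the same way: /c/ → [ŋ] after /ŋ/; /c/ → [l] after /l/ — in each case the output is a copy of the preceding consonant.
In [pəccɔχe] the two consonants at the boundary are already identical (/c/ + /c/), so the rule applies vacuously and nothing changes.
The trigger is the preceding segment, so the direction is progressive (perseverative).

progressive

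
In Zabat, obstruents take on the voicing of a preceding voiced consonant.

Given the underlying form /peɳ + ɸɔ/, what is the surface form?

/ɸ/ is a voiceless bilabial fricative. The preceding trigger /ɳ/ is voiced, so /ɸ/ must become voiced as well.
Changing only its voicing to voiced gives [β] — the voiced bilabial fricative.

[peɳβɔ]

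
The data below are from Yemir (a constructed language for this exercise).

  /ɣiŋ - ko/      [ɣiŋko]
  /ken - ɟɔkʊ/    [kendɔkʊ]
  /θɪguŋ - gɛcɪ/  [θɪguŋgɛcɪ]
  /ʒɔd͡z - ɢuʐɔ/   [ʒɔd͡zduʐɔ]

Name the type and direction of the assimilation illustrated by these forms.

progressive place assimilation

Comparing underlying and surface forms, /ɟ/ → [d] is the alternation; the neighbouring /n/ is constant.
The change palatal → alveolar matches the place of the preceding /n/, identifying this as place assimilation.
Manner and voice are unchanged, so the assimilation is partial, not total.
The same holds elsewhere in the data: /ɢ/ → [d] after /d͡z/ (uvular → alveolar, matching alveolar) — only place changes, and always toward the preceding segment.
Nothing changes in [ɣiŋko], [θɪguŋgɛcɪ]: there the adjacent consonants already agree in place (/k/ and /ŋ/ are both velar; /g/ and /ŋ/ are both velar), so these forms are consistent with the same rule.
The trigger is the preceding segment, so the direction is progressive (perseverative).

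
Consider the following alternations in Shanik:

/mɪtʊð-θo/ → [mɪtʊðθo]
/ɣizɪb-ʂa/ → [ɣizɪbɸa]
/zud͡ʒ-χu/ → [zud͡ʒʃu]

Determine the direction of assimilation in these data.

The segment that alternates is /ʂ/, which surfaces as [ɸ] when adjacent to /b/.
/ʂ/ is retroflex while /b/ is bilabial; the output [ɸ] is bilabial, matching the trigger — so the feature that spreads is place.
The other alternating form patterns the same way: /χ/ → [ʃ] after /d͡ʒ/ (uvular → postalveolar, matching postalveolar) — only place changes, and always toward the preceding segment.
No alternation appears in [mɪtʊðθo]: there the adjacent consonants already agree in place (/θ/ and /ð/ are both dental), so this form is consistent with the same rule.
The trigger is the preceding segment, so the direction is progressive (perseverative).

progressive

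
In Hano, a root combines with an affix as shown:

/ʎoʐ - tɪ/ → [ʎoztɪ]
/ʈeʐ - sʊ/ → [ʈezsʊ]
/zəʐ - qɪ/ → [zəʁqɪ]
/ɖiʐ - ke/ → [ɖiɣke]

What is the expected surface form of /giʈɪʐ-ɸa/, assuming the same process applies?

[giʈɪβɸa]

The data show regressive place assimilation: /ʐ/ → [z] before /t/; /ʐ/ → [z] before /s/; /ʐ/ → [ʁ] before /q/; /ʐ/ → [ɣ] before /k/. In each pair only place changes, matching the following consonant, while manner and voice stay constant.
The rule targets /ʐ/ (voiced retroflex fricative), which sits before the trigger /ɸ/ (bilabial).
Changing only its place to bilabial gives [β] — the voiced bilabial fricative.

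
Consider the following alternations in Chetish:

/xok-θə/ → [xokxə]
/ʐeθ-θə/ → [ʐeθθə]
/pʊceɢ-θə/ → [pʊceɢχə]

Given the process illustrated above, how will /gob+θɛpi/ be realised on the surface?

[gobɸɛpi]

The data show progressive place assimilation: /θ/ → [x] after /k/; /θ/ → [χ] after /ɢ/. In each pair only place changes, matching the preceding consonant, while manner and voice stay constant.
No alternation appears in [ʐeθθə]: there the adjacent consonants already agree in place (/θ/ and /θ/ are both dental), so this form is consistent with the same rule.
/θ/ is a voiceless dental fricative. The preceding trigger /b/ is bilabial, so /θ/ must become bilabial as well.
The voiceless bilabial fricative is [ɸ], so /θ/ → [ɸ].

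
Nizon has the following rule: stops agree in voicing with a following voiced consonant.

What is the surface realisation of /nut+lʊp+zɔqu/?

[nudlʊbzɔqu]

/t/ is a voiceless alveolar stop. The following trigger /l/ is voiced, so /t/ must become voiced as well.
Changing only its voicing to voiced gives [d] — the voiced alveolar stop.
At the second juncture, /p/ likewise becomes [b] adjacent to /z/.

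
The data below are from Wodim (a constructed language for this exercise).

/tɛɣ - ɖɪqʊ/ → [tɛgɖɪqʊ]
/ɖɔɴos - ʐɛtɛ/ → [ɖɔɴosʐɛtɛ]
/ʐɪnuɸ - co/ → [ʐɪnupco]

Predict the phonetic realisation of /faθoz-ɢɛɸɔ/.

[faθodɢɛɸɔ]

The data show regressive manner assimilation: /ɣ/ → [g] before /ɖ/; /ɸ/ → [p] before /c/. In each pair only manner changes, matching the following consonant, while place and voice stay constant.
Nothing changes in [ɖɔɴosʐɛtɛ]: there the adjacent consonants already agree in manner (/s/ and /ʐ/ are both fricatives), so this form is consistent with the same rule.
The rule targets /z/ (voiced alveolar fricative), which sits before the trigger /ɢ/ (stop).
A voiced alveolar stop is [d], so the surface segment is [d].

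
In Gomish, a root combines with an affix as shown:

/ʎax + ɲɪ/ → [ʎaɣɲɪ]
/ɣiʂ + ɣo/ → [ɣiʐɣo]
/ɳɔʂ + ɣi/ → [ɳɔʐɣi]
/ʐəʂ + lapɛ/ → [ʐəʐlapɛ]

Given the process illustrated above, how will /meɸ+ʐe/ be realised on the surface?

[meβʐe]

The data show regressive voicing assimilation: /x/ → [ɣ] before /ɲ/; /ʂ/ → [ʐ] before /ɣ/; /ʂ/ → [ʐ] before /l/. In each pair only voicing changes, matching the following consonant, while place and manner stay constant.
/ɸ/ is a voiceless bilabial fricative. The following trigger /ʐ/ is voiced, so /ɸ/ must become voiced as well.
Changing only its voicing to voiced gives [β] — the voiced bilabial fricative.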